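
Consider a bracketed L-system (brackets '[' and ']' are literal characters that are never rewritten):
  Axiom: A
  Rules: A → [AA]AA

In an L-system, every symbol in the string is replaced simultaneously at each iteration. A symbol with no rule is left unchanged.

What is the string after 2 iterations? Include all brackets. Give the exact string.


Step 0: A
Step 1: [AA]AA
Step 2: [[AA]AA[AA]AA][AA]AA[AA]AA

Answer: [[AA]AA[AA]AA][AA]AA[AA]AA


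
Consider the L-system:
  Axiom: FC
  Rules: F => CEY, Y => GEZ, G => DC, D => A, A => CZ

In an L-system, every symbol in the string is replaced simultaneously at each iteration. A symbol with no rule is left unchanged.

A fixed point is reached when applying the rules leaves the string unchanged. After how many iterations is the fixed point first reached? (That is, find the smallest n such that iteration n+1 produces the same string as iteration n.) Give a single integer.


Step 0: FC
Step 1: CEYC
Step 2: CEGEZC
Step 3: CEDCEZC
Step 4: CEACEZC
Step 5: CECZCEZC
Step 6: CECZCEZC  (unchanged — fixed point at step 5)

Answer: 5


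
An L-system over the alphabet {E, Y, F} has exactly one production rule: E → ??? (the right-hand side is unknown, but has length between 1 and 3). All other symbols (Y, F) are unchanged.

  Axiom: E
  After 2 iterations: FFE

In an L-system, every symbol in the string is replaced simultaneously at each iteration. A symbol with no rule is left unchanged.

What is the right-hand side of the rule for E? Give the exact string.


Trying E → FE:
  Step 0: E
  Step 1: FE
  Step 2: FFE
Matches the given result.

Answer: FE


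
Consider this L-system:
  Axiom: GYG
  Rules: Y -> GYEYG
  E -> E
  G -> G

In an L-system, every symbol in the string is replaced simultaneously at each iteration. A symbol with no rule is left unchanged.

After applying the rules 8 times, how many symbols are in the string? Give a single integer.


Answer: 1023

Derivation:
Step 0: length = 3
Step 1: length = 7
Step 2: length = 15
Step 3: length = 31
Step 4: length = 63
Step 5: length = 127
Step 6: length = 255
Step 7: length = 511
Step 8: length = 1023


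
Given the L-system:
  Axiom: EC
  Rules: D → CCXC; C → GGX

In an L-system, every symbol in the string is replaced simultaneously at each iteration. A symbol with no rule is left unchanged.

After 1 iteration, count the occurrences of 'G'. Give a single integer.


Step 0: EC  (0 'G')
Step 1: EGGX  (2 'G')

Answer: 2


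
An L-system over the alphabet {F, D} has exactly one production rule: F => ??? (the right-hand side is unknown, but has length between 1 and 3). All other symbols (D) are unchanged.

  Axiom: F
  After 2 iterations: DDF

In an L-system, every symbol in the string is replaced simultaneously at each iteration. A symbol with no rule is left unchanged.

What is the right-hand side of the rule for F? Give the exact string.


Trying F => DF:
  Step 0: F
  Step 1: DF
  Step 2: DDF
Matches the given result.

Answer: DF


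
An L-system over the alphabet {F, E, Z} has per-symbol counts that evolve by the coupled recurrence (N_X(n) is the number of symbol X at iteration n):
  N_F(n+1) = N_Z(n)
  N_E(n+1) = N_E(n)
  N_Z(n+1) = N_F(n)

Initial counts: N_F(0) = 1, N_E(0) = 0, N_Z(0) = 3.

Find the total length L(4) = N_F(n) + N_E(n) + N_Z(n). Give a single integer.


Answer: 4

Derivation:
Step 0: N_F=1, N_E=0, N_Z=3, L=4
Step 1: N_F=3, N_E=0, N_Z=1, L=4
Step 2: N_F=1, N_E=0, N_Z=3, L=4
Step 3: N_F=3, N_E=0, N_Z=1, L=4
Step 4: N_F=1, N_E=0, N_Z=3, L=4


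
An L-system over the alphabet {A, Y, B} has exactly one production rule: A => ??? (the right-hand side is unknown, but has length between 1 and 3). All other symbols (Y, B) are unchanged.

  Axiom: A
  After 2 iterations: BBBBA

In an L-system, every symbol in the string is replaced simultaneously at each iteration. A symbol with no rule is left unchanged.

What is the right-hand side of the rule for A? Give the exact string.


Answer: BBA

Derivation:
Trying A => BBA:
  Step 0: A
  Step 1: BBA
  Step 2: BBBBA
Matches the given result.


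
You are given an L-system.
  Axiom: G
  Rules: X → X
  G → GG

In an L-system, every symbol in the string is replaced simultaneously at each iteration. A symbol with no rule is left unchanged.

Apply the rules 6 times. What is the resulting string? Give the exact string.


Step 0: G
Step 1: GG
Step 2: GGGG
Step 3: GGGGGGGG
Step 4: GGGGGGGGGGGGGGGG
Step 5: GGGGGGGGGGGGGGGGGGGGGGGGGGGGGGGG
Step 6: GGGGGGGGGGGGGGGGGGGGGGGGGGGGGGGGGGGGGGGGGGGGGGGGGGGGGGGGGGGGGGGG

Answer: GGGGGGGGGGGGGGGGGGGGGGGGGGGGGGGGGGGGGGGGGGGGGGGGGGGGGGGGGGGGGGGG


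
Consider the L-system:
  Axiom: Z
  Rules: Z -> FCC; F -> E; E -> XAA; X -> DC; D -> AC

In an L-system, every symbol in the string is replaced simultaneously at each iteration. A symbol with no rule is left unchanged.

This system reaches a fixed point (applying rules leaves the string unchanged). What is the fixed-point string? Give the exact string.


Step 0: Z
Step 1: FCC
Step 2: ECC
Step 3: XAACC
Step 4: DCAACC
Step 5: ACCAACC
Step 6: ACCAACC  (unchanged — fixed point at step 5)

Answer: ACCAACC


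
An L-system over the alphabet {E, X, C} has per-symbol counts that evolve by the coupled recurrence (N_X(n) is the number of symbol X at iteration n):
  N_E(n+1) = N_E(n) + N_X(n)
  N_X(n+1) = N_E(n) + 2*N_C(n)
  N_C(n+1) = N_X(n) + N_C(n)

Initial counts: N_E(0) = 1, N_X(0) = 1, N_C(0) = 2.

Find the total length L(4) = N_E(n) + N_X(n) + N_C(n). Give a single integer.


Answer: 124

Derivation:
Step 0: N_E=1, N_X=1, N_C=2, L=4
Step 1: N_E=2, N_X=5, N_C=3, L=10
Step 2: N_E=7, N_X=8, N_C=8, L=23
Step 3: N_E=15, N_X=23, N_C=16, L=54
Step 4: N_E=38, N_X=47, N_C=39, L=124


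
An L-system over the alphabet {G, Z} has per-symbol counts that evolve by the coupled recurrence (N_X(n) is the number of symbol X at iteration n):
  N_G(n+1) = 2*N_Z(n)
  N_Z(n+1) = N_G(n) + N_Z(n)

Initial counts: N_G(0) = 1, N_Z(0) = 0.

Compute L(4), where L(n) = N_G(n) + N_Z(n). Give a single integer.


Step 0: N_G=1, N_Z=0, L=1
Step 1: N_G=0, N_Z=1, L=1
Step 2: N_G=2, N_Z=1, L=3
Step 3: N_G=2, N_Z=3, L=5
Step 4: N_G=6, N_Z=5, L=11

Answer: 11


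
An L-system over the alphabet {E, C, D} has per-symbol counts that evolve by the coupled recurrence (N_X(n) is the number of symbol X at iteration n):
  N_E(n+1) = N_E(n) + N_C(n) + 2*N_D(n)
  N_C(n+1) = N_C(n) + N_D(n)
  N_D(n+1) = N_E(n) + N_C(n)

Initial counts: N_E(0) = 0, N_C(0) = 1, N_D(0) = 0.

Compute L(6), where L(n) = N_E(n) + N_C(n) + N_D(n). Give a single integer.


Answer: 308

Derivation:
Step 0: N_E=0, N_C=1, N_D=0, L=1
Step 1: N_E=1, N_C=1, N_D=1, L=3
Step 2: N_E=4, N_C=2, N_D=2, L=8
Step 3: N_E=10, N_C=4, N_D=6, L=20
Step 4: N_E=26, N_C=10, N_D=14, L=50
Step 5: N_E=64, N_C=24, N_D=36, L=124
Step 6: N_E=160, N_C=60, N_D=88, L=308


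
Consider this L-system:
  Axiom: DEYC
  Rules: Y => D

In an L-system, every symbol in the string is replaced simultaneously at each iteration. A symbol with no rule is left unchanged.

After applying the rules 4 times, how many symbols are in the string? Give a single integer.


Answer: 4

Derivation:
Step 0: length = 4
Step 1: length = 4
Step 2: length = 4
Step 3: length = 4
Step 4: length = 4


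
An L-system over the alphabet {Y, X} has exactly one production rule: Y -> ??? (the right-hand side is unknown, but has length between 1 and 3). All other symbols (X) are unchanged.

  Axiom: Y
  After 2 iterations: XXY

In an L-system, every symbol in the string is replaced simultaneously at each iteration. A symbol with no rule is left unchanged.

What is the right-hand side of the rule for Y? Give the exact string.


Answer: XY

Derivation:
Trying Y -> XY:
  Step 0: Y
  Step 1: XY
  Step 2: XXY
Matches the given result.


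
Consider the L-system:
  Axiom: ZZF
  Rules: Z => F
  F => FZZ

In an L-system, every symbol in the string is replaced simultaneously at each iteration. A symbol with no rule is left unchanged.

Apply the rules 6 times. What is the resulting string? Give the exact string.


Step 0: ZZF
Step 1: FFFZZ
Step 2: FZZFZZFZZFF
Step 3: FZZFFFZZFFFZZFFFZZFZZ
Step 4: FZZFFFZZFZZFZZFFFZZFZZFZZFFFZZFZZFZZFFFZZFF
Step 5: FZZFFFZZFZZFZZFFFZZFFFZZFFFZZFZZFZZFFFZZFFFZZFFFZZFZZFZZFFFZZFFFZZFFFZZFZZFZZFFFZZFZZ
Step 6: FZZFFFZZFZZFZZFFFZZFFFZZFFFZZFZZFZZFFFZZFZZFZZFFFZZFZZFZZFFFZZFFFZZFFFZZFZZFZZFFFZZFZZFZZFFFZZFZZFZZFFFZZFFFZZFFFZZFZZFZZFFFZZFZZFZZFFFZZFZZFZZFFFZZFFFZZFFFZZFZZFZZFFFZZFF

Answer: FZZFFFZZFZZFZZFFFZZFFFZZFFFZZFZZFZZFFFZZFZZFZZFFFZZFZZFZZFFFZZFFFZZFFFZZFZZFZZFFFZZFZZFZZFFFZZFZZFZZFFFZZFFFZZFFFZZFZZFZZFFFZZFZZFZZFFFZZFZZFZZFFFZZFFFZZFFFZZFZZFZZFFFZZFF


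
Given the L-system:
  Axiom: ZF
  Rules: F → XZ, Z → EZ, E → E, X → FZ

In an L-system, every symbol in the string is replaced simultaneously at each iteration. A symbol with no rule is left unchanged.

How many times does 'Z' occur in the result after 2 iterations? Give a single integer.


Answer: 3

Derivation:
Step 0: ZF  (1 'Z')
Step 1: EZXZ  (2 'Z')
Step 2: EEZFZEZ  (3 'Z')


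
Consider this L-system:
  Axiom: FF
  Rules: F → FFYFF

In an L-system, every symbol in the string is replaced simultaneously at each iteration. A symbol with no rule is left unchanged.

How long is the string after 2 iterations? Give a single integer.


Step 0: length = 2
Step 1: length = 10
Step 2: length = 42

Answer: 42


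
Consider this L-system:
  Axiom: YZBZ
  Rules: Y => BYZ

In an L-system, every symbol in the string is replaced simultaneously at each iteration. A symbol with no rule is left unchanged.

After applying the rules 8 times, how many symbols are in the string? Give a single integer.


Step 0: length = 4
Step 1: length = 6
Step 2: length = 8
Step 3: length = 10
Step 4: length = 12
Step 5: length = 14
Step 6: length = 16
Step 7: length = 18
Step 8: length = 20

Answer: 20


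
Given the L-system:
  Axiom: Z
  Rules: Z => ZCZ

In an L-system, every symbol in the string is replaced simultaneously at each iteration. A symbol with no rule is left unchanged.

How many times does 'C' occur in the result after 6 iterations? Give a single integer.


Answer: 63

Derivation:
Step 0: Z  (0 'C')
Step 1: ZCZ  (1 'C')
Step 2: ZCZCZCZ  (3 'C')
Step 3: ZCZCZCZCZCZCZCZ  (7 'C')
Step 4: ZCZCZCZCZCZCZCZCZCZCZCZCZCZCZCZ  (15 'C')
Step 5: ZCZCZCZCZCZCZCZCZCZCZCZCZCZCZCZCZCZCZCZCZCZCZCZCZCZCZCZCZCZCZCZ  (31 'C')
Step 6: ZCZCZCZCZCZCZCZCZCZCZCZCZCZCZCZCZCZCZCZCZCZCZCZCZCZCZCZCZCZCZCZCZCZCZCZCZCZCZCZCZCZCZCZCZCZCZCZCZCZCZCZCZCZCZCZCZCZCZCZCZCZCZCZ  (63 'C')


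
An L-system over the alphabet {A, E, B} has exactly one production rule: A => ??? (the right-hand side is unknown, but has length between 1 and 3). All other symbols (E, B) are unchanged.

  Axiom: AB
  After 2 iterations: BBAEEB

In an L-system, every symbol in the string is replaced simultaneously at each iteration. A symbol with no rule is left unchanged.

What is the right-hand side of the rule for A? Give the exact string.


Answer: BAE

Derivation:
Trying A => BAE:
  Step 0: AB
  Step 1: BAEB
  Step 2: BBAEEB
Matches the given result.


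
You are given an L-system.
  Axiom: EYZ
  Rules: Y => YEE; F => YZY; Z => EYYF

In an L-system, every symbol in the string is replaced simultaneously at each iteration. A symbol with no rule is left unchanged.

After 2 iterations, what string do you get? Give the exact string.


Step 0: EYZ
Step 1: EYEEEYYF
Step 2: EYEEEEEYEEYEEYZY

Answer: EYEEEEEYEEYEEYZY


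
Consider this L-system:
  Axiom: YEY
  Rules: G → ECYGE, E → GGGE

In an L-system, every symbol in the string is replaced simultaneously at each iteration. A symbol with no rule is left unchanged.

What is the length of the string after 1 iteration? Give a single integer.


Step 0: length = 3
Step 1: length = 6

Answer: 6


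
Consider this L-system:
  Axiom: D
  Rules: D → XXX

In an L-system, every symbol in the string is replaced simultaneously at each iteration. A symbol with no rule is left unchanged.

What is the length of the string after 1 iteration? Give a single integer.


Step 0: length = 1
Step 1: length = 3

Answer: 3


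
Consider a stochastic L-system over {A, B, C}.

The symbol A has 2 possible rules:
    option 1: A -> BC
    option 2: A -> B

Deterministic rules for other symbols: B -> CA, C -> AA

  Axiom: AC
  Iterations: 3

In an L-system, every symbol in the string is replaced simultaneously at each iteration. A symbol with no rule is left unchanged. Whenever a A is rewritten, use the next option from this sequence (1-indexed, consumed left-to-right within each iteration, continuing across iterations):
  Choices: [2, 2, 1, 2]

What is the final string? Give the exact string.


Answer: AABCACAAA

Derivation:
Step 0: AC
Step 1: BAA  (used choices [2])
Step 2: CABBC  (used choices [2, 1])
Step 3: AABCACAAA  (used choices [2])


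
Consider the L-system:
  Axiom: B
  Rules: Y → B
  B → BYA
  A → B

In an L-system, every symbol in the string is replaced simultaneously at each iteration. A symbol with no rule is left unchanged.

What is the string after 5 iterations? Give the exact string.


Answer: BYABBBYABYABYABBBYABBBYABBBYABYABYABBBYABYA

Derivation:
Step 0: B
Step 1: BYA
Step 2: BYABB
Step 3: BYABBBYABYA
Step 4: BYABBBYABYABYABBBYABB
Step 5: BYABBBYABYABYABBBYABBBYABBBYABYABYABBBYABYA


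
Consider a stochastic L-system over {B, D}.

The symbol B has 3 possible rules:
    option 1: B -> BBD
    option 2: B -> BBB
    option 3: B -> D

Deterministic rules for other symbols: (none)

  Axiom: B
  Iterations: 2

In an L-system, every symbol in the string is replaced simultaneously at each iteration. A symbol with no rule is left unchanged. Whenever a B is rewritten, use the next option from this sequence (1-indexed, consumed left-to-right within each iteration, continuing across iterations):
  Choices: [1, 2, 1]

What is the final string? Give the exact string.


Step 0: B
Step 1: BBD  (used choices [1])
Step 2: BBBBBDD  (used choices [2, 1])

Answer: BBBBBDD


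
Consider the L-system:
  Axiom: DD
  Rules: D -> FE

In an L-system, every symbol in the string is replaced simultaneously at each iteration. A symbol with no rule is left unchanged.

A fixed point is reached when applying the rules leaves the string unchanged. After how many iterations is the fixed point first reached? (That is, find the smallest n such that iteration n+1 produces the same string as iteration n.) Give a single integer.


Step 0: DD
Step 1: FEFE
Step 2: FEFE  (unchanged — fixed point at step 1)

Answer: 1


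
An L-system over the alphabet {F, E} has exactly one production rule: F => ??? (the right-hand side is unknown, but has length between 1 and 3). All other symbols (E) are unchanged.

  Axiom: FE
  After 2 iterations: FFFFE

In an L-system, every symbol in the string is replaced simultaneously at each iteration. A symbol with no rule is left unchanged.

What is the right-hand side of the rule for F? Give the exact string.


Answer: FF

Derivation:
Trying F => FF:
  Step 0: FE
  Step 1: FFE
  Step 2: FFFFE
Matches the given result.


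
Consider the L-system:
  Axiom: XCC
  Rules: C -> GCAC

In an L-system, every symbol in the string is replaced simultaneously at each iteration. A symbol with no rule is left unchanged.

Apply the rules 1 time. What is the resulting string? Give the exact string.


Step 0: XCC
Step 1: XGCACGCAC

Answer: XGCACGCAC


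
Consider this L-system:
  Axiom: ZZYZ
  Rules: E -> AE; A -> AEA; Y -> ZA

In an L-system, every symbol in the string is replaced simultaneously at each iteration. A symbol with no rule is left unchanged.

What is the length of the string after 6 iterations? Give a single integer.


Answer: 148

Derivation:
Step 0: length = 4
Step 1: length = 5
Step 2: length = 7
Step 3: length = 12
Step 4: length = 25
Step 5: length = 59
Step 6: length = 148


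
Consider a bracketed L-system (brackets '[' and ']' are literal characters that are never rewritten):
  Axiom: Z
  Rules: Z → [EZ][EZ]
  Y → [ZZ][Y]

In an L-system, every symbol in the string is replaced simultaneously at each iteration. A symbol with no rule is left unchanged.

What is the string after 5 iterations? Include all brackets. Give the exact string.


Step 0: Z
Step 1: [EZ][EZ]
Step 2: [E[EZ][EZ]][E[EZ][EZ]]
Step 3: [E[E[EZ][EZ]][E[EZ][EZ]]][E[E[EZ][EZ]][E[EZ][EZ]]]
Step 4: [E[E[E[EZ][EZ]][E[EZ][EZ]]][E[E[EZ][EZ]][E[EZ][EZ]]]][E[E[E[EZ][EZ]][E[EZ][EZ]]][E[E[EZ][EZ]][E[EZ][EZ]]]]
Step 5: [E[E[E[E[EZ][EZ]][E[EZ][EZ]]][E[E[EZ][EZ]][E[EZ][EZ]]]][E[E[E[EZ][EZ]][E[EZ][EZ]]][E[E[EZ][EZ]][E[EZ][EZ]]]]][E[E[E[E[EZ][EZ]][E[EZ][EZ]]][E[E[EZ][EZ]][E[EZ][EZ]]]][E[E[E[EZ][EZ]][E[EZ][EZ]]][E[E[EZ][EZ]][E[EZ][EZ]]]]]

Answer: [E[E[E[E[EZ][EZ]][E[EZ][EZ]]][E[E[EZ][EZ]][E[EZ][EZ]]]][E[E[E[EZ][EZ]][E[EZ][EZ]]][E[E[EZ][EZ]][E[EZ][EZ]]]]][E[E[E[E[EZ][EZ]][E[EZ][EZ]]][E[E[EZ][EZ]][E[EZ][EZ]]]][E[E[E[EZ][EZ]][E[EZ][EZ]]][E[E[EZ][EZ]][E[EZ][EZ]]]]]


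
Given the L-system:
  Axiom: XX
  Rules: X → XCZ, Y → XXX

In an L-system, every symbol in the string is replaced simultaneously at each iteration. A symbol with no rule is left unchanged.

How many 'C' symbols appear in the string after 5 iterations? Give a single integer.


Answer: 10

Derivation:
Step 0: XX  (0 'C')
Step 1: XCZXCZ  (2 'C')
Step 2: XCZCZXCZCZ  (4 'C')
Step 3: XCZCZCZXCZCZCZ  (6 'C')
Step 4: XCZCZCZCZXCZCZCZCZ  (8 'C')
Step 5: XCZCZCZCZCZXCZCZCZCZCZ  (10 'C')


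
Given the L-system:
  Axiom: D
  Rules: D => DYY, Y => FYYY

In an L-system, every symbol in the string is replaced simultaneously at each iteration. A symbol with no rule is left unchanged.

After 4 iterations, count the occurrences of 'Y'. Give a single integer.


Answer: 80

Derivation:
Step 0: D  (0 'Y')
Step 1: DYY  (2 'Y')
Step 2: DYYFYYYFYYY  (8 'Y')
Step 3: DYYFYYYFYYYFFYYYFYYYFYYYFFYYYFYYYFYYY  (26 'Y')
Step 4: DYYFYYYFYYYFFYYYFYYYFYYYFFYYYFYYYFYYYFFFYYYFYYYFYYYFFYYYFYYYFYYYFFYYYFYYYFYYYFFFYYYFYYYFYYYFFYYYFYYYFYYYFFYYYFYYYFYYY  (80 'Y')


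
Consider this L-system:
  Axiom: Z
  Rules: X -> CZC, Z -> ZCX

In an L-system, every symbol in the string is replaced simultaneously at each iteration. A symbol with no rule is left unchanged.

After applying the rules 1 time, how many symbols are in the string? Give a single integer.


Answer: 3

Derivation:
Step 0: length = 1
Step 1: length = 3


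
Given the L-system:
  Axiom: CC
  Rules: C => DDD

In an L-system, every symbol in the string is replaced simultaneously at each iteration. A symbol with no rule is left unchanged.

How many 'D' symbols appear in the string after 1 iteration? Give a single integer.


Step 0: CC  (0 'D')
Step 1: DDDDDD  (6 'D')

Answer: 6


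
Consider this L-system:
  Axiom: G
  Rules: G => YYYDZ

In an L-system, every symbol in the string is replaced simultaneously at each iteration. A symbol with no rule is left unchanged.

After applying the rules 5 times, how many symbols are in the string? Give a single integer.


Answer: 5

Derivation:
Step 0: length = 1
Step 1: length = 5
Step 2: length = 5
Step 3: length = 5
Step 4: length = 5
Step 5: length = 5


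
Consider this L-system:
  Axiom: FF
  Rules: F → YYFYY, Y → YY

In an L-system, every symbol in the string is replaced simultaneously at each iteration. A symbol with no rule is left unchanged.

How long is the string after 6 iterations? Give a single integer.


Answer: 506

Derivation:
Step 0: length = 2
Step 1: length = 10
Step 2: length = 26
Step 3: length = 58
Step 4: length = 122
Step 5: length = 250
Step 6: length = 506


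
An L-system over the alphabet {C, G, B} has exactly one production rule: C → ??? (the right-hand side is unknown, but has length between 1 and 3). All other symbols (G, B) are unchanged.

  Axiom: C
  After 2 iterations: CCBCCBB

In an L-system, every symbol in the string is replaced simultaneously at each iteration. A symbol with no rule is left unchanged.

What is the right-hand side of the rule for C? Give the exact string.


Trying C → CCB:
  Step 0: C
  Step 1: CCB
  Step 2: CCBCCBB
Matches the given result.

Answer: CCB


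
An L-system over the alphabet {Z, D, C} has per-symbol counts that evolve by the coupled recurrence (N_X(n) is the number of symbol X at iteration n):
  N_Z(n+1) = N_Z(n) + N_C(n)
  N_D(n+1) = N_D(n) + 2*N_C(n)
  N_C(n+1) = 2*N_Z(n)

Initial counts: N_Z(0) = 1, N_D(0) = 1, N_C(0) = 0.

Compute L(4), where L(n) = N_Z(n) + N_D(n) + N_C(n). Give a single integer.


Answer: 42

Derivation:
Step 0: N_Z=1, N_D=1, N_C=0, L=2
Step 1: N_Z=1, N_D=1, N_C=2, L=4
Step 2: N_Z=3, N_D=5, N_C=2, L=10
Step 3: N_Z=5, N_D=9, N_C=6, L=20
Step 4: N_Z=11, N_D=21, N_C=10, L=42


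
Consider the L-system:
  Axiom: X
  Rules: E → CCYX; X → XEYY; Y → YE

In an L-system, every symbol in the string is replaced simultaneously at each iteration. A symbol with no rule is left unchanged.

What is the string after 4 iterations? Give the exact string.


Answer: XEYYCCYXYEYECCYEXEYYYECCYXYECCYXCCYECCYXXEYYCCYXYEYEYECCYXCCYEXEYYYECCYXCCYEXEYY

Derivation:
Step 0: X
Step 1: XEYY
Step 2: XEYYCCYXYEYE
Step 3: XEYYCCYXYEYECCYEXEYYYECCYXYECCYX
Step 4: XEYYCCYXYEYECCYEXEYYYECCYXYECCYXCCYECCYXXEYYCCYXYEYEYECCYXCCYEXEYYYECCYXCCYEXEYY


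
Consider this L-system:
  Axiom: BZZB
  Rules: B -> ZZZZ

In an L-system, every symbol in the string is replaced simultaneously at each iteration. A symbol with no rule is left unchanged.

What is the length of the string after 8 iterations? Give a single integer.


Step 0: length = 4
Step 1: length = 10
Step 2: length = 10
Step 3: length = 10
Step 4: length = 10
Step 5: length = 10
Step 6: length = 10
Step 7: length = 10
Step 8: length = 10

Answer: 10


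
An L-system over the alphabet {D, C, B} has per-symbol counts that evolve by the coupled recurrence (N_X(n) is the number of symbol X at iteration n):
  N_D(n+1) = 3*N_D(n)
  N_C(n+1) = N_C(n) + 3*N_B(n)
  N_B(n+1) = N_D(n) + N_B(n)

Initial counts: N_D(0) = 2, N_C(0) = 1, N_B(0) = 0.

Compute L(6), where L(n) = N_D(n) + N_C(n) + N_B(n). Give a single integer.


Answer: 3261

Derivation:
Step 0: N_D=2, N_C=1, N_B=0, L=3
Step 1: N_D=6, N_C=1, N_B=2, L=9
Step 2: N_D=18, N_C=7, N_B=8, L=33
Step 3: N_D=54, N_C=31, N_B=26, L=111
Step 4: N_D=162, N_C=109, N_B=80, L=351
Step 5: N_D=486, N_C=349, N_B=242, L=1077
Step 6: N_D=1458, N_C=1075, N_B=728, L=3261


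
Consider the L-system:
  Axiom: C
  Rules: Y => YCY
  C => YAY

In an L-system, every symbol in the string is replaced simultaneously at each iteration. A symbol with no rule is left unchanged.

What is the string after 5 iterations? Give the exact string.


Answer: YCYYAYYCYYCYAYCYYCYYAYYCYYCYYAYYCYAYCYYAYYCYYCYYAYYCYYCYAYCYYCYYAYYCYAYCYYAYYCYYCYAYCYYCYYAYYCYYCYYAYYCYAYCYYAYYCYYCYYAYYCYYCYAYCYYCYYAYYCY

Derivation:
Step 0: C
Step 1: YAY
Step 2: YCYAYCY
Step 3: YCYYAYYCYAYCYYAYYCY
Step 4: YCYYAYYCYYCYAYCYYCYYAYYCYAYCYYAYYCYYCYAYCYYCYYAYYCY
Step 5: YCYYAYYCYYCYAYCYYCYYAYYCYYCYYAYYCYAYCYYAYYCYYCYYAYYCYYCYAYCYYCYYAYYCYAYCYYAYYCYYCYAYCYYCYYAYYCYYCYYAYYCYAYCYYAYYCYYCYYAYYCYYCYAYCYYCYYAYYCY


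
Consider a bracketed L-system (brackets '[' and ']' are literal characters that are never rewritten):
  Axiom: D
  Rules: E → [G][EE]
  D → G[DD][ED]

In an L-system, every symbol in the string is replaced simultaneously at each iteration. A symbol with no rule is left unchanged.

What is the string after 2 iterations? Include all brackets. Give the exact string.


Step 0: D
Step 1: G[DD][ED]
Step 2: G[G[DD][ED]G[DD][ED]][[G][EE]G[DD][ED]]

Answer: G[G[DD][ED]G[DD][ED]][[G][EE]G[DD][ED]]


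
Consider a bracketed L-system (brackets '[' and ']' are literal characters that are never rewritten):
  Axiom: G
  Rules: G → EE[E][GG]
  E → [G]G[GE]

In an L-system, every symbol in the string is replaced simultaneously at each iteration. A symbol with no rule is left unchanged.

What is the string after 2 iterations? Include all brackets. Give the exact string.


Step 0: G
Step 1: EE[E][GG]
Step 2: [G]G[GE][G]G[GE][[G]G[GE]][EE[E][GG]EE[E][GG]]

Answer: [G]G[GE][G]G[GE][[G]G[GE]][EE[E][GG]EE[E][GG]]


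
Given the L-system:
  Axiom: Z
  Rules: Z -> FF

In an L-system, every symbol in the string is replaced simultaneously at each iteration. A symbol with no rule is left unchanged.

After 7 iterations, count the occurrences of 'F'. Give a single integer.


Step 0: Z  (0 'F')
Step 1: FF  (2 'F')
Step 2: FF  (2 'F')
Step 3: FF  (2 'F')
Step 4: FF  (2 'F')
Step 5: FF  (2 'F')
Step 6: FF  (2 'F')
Step 7: FF  (2 'F')

Answer: 2


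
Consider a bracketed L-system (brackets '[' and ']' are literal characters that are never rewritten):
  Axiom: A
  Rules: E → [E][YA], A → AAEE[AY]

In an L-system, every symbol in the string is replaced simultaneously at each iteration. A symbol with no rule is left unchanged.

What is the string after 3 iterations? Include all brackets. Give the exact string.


Step 0: A
Step 1: AAEE[AY]
Step 2: AAEE[AY]AAEE[AY][E][YA][E][YA][AAEE[AY]Y]
Step 3: AAEE[AY]AAEE[AY][E][YA][E][YA][AAEE[AY]Y]AAEE[AY]AAEE[AY][E][YA][E][YA][AAEE[AY]Y][[E][YA]][YAAEE[AY]][[E][YA]][YAAEE[AY]][AAEE[AY]AAEE[AY][E][YA][E][YA][AAEE[AY]Y]Y]

Answer: AAEE[AY]AAEE[AY][E][YA][E][YA][AAEE[AY]Y]AAEE[AY]AAEE[AY][E][YA][E][YA][AAEE[AY]Y][[E][YA]][YAAEE[AY]][[E][YA]][YAAEE[AY]][AAEE[AY]AAEE[AY][E][YA][E][YA][AAEE[AY]Y]Y]


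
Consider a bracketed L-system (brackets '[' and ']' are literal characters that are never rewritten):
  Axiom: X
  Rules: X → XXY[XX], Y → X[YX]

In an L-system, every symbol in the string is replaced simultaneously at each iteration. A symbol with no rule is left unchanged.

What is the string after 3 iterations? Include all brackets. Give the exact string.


Step 0: X
Step 1: XXY[XX]
Step 2: XXY[XX]XXY[XX]X[YX][XXY[XX]XXY[XX]]
Step 3: XXY[XX]XXY[XX]X[YX][XXY[XX]XXY[XX]]XXY[XX]XXY[XX]X[YX][XXY[XX]XXY[XX]]XXY[XX][X[YX]XXY[XX]][XXY[XX]XXY[XX]X[YX][XXY[XX]XXY[XX]]XXY[XX]XXY[XX]X[YX][XXY[XX]XXY[XX]]]

Answer: XXY[XX]XXY[XX]X[YX][XXY[XX]XXY[XX]]XXY[XX]XXY[XX]X[YX][XXY[XX]XXY[XX]]XXY[XX][X[YX]XXY[XX]][XXY[XX]XXY[XX]X[YX][XXY[XX]XXY[XX]]XXY[XX]XXY[XX]X[YX][XXY[XX]XXY[XX]]]


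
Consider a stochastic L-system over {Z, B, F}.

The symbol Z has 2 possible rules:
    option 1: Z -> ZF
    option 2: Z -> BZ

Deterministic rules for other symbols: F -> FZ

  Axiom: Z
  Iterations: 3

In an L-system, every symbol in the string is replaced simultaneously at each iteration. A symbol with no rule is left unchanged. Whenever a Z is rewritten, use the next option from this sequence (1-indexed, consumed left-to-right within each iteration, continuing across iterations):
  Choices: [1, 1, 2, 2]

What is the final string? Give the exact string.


Step 0: Z
Step 1: ZF  (used choices [1])
Step 2: ZFFZ  (used choices [1])
Step 3: BZFZFZBZ  (used choices [2, 2])

Answer: BZFZFZBZ


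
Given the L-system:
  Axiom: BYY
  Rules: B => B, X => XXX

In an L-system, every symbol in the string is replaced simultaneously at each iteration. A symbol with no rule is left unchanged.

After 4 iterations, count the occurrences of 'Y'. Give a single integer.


Step 0: BYY  (2 'Y')
Step 1: BYY  (2 'Y')
Step 2: BYY  (2 'Y')
Step 3: BYY  (2 'Y')
Step 4: BYY  (2 'Y')

Answer: 2


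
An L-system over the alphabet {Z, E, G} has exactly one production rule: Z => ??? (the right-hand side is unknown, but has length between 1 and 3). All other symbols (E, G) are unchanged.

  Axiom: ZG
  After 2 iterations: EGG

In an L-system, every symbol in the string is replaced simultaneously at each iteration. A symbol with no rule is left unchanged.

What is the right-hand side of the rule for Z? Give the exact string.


Trying Z => EG:
  Step 0: ZG
  Step 1: EGG
  Step 2: EGG
Matches the given result.

Answer: EG


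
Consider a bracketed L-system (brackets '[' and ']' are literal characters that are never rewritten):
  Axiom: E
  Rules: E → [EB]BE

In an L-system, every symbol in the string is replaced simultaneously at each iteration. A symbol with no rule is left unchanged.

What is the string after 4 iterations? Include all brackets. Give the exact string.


Answer: [[[[EB]BEB]B[EB]BEB]B[[EB]BEB]B[EB]BEB]B[[[EB]BEB]B[EB]BEB]B[[EB]BEB]B[EB]BE

Derivation:
Step 0: E
Step 1: [EB]BE
Step 2: [[EB]BEB]B[EB]BE
Step 3: [[[EB]BEB]B[EB]BEB]B[[EB]BEB]B[EB]BE
Step 4: [[[[EB]BEB]B[EB]BEB]B[[EB]BEB]B[EB]BEB]B[[[EB]BEB]B[EB]BEB]B[[EB]BEB]B[EB]BE


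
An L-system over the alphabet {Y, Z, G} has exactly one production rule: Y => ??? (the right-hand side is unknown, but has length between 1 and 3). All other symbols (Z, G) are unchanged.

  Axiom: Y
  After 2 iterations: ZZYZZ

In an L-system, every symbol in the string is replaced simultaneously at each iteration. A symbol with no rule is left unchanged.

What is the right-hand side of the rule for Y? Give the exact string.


Trying Y => ZYZ:
  Step 0: Y
  Step 1: ZYZ
  Step 2: ZZYZZ
Matches the given result.

Answer: ZYZ


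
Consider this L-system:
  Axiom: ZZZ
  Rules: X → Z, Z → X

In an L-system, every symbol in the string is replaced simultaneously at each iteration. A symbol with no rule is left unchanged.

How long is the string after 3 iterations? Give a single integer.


Step 0: length = 3
Step 1: length = 3
Step 2: length = 3
Step 3: length = 3

Answer: 3


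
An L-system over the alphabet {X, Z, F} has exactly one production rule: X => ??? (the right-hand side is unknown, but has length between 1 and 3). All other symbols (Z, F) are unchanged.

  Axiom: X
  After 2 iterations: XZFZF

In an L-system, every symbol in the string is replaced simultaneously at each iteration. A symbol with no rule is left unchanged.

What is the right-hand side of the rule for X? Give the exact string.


Answer: XZF

Derivation:
Trying X => XZF:
  Step 0: X
  Step 1: XZF
  Step 2: XZFZF
Matches the given result.


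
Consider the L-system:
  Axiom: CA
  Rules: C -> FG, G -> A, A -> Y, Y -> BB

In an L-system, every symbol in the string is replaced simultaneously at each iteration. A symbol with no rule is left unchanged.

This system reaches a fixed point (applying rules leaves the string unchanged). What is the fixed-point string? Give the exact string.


Answer: FBBBB

Derivation:
Step 0: CA
Step 1: FGY
Step 2: FABB
Step 3: FYBB
Step 4: FBBBB
Step 5: FBBBB  (unchanged — fixed point at step 4)


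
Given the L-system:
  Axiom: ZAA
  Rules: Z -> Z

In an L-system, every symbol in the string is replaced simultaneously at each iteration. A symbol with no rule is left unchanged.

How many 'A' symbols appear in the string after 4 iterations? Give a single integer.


Step 0: ZAA  (2 'A')
Step 1: ZAA  (2 'A')
Step 2: ZAA  (2 'A')
Step 3: ZAA  (2 'A')
Step 4: ZAA  (2 'A')

Answer: 2


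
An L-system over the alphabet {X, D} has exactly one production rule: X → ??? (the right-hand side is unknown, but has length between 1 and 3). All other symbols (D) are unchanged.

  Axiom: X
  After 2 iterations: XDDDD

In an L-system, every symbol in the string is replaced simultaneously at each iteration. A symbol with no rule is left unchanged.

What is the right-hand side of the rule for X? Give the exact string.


Answer: XDD

Derivation:
Trying X → XDD:
  Step 0: X
  Step 1: XDD
  Step 2: XDDDD
Matches the given result.


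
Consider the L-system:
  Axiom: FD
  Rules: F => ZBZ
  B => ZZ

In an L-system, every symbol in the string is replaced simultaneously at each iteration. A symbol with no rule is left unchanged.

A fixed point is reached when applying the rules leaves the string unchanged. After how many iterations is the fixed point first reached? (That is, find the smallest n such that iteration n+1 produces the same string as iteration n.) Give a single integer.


Answer: 2

Derivation:
Step 0: FD
Step 1: ZBZD
Step 2: ZZZZD
Step 3: ZZZZD  (unchanged — fixed point at step 2)


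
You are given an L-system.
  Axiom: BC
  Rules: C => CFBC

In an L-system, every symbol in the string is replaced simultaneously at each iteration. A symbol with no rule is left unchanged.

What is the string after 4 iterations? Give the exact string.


Step 0: BC
Step 1: BCFBC
Step 2: BCFBCFBCFBC
Step 3: BCFBCFBCFBCFBCFBCFBCFBC
Step 4: BCFBCFBCFBCFBCFBCFBCFBCFBCFBCFBCFBCFBCFBCFBCFBC

Answer: BCFBCFBCFBCFBCFBCFBCFBCFBCFBCFBCFBCFBCFBCFBCFBC


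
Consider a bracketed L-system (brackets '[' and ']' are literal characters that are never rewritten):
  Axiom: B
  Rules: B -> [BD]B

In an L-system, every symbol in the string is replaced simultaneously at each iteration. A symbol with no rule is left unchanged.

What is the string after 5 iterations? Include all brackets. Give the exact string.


Step 0: B
Step 1: [BD]B
Step 2: [[BD]BD][BD]B
Step 3: [[[BD]BD][BD]BD][[BD]BD][BD]B
Step 4: [[[[BD]BD][BD]BD][[BD]BD][BD]BD][[[BD]BD][BD]BD][[BD]BD][BD]B
Step 5: [[[[[BD]BD][BD]BD][[BD]BD][BD]BD][[[BD]BD][BD]BD][[BD]BD][BD]BD][[[[BD]BD][BD]BD][[BD]BD][BD]BD][[[BD]BD][BD]BD][[BD]BD][BD]B

Answer: [[[[[BD]BD][BD]BD][[BD]BD][BD]BD][[[BD]BD][BD]BD][[BD]BD][BD]BD][[[[BD]BD][BD]BD][[BD]BD][BD]BD][[[BD]BD][BD]BD][[BD]BD][BD]B


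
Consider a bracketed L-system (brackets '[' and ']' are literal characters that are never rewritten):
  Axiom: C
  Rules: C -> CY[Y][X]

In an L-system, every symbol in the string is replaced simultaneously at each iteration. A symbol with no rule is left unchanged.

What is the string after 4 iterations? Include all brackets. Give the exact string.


Answer: CY[Y][X]Y[Y][X]Y[Y][X]Y[Y][X]

Derivation:
Step 0: C
Step 1: CY[Y][X]
Step 2: CY[Y][X]Y[Y][X]
Step 3: CY[Y][X]Y[Y][X]Y[Y][X]
Step 4: CY[Y][X]Y[Y][X]Y[Y][X]Y[Y][X]


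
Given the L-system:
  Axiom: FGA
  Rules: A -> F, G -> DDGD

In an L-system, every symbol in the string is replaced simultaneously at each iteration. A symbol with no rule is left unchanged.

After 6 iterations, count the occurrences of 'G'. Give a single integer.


Answer: 1

Derivation:
Step 0: FGA  (1 'G')
Step 1: FDDGDF  (1 'G')
Step 2: FDDDDGDDF  (1 'G')
Step 3: FDDDDDDGDDDF  (1 'G')
Step 4: FDDDDDDDDGDDDDF  (1 'G')
Step 5: FDDDDDDDDDDGDDDDDF  (1 'G')
Step 6: FDDDDDDDDDDDDGDDDDDDF  (1 'G')


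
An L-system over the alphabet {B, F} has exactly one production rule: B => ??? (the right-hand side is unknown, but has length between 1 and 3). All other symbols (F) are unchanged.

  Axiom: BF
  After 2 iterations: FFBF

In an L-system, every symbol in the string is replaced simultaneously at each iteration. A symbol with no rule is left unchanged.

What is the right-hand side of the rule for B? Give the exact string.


Trying B => FB:
  Step 0: BF
  Step 1: FBF
  Step 2: FFBF
Matches the given result.

Answer: FB


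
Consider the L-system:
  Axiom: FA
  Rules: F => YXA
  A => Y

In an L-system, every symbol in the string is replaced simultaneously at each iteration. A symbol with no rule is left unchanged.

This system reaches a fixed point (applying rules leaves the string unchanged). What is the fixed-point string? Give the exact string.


Answer: YXYY

Derivation:
Step 0: FA
Step 1: YXAY
Step 2: YXYY
Step 3: YXYY  (unchanged — fixed point at step 2)


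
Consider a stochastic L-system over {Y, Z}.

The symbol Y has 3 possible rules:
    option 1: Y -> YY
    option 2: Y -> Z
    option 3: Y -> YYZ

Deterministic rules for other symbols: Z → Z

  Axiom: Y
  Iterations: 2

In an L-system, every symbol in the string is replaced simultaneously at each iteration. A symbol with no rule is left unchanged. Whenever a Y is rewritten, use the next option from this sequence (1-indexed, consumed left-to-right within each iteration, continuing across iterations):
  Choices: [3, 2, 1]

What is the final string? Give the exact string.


Step 0: Y
Step 1: YYZ  (used choices [3])
Step 2: ZYYZ  (used choices [2, 1])

Answer: ZYYZ


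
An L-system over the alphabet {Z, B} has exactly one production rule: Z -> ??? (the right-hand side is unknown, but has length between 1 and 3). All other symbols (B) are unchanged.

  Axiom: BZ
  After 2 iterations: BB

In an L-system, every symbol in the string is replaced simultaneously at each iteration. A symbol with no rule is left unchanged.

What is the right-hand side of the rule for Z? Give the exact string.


Answer: B

Derivation:
Trying Z -> B:
  Step 0: BZ
  Step 1: BB
  Step 2: BB
Matches the given result.


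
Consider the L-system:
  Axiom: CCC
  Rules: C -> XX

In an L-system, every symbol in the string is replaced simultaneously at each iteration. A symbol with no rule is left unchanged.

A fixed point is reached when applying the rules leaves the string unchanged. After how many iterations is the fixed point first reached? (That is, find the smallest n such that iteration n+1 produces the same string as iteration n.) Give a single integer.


Answer: 1

Derivation:
Step 0: CCC
Step 1: XXXXXX
Step 2: XXXXXX  (unchanged — fixed point at step 1)


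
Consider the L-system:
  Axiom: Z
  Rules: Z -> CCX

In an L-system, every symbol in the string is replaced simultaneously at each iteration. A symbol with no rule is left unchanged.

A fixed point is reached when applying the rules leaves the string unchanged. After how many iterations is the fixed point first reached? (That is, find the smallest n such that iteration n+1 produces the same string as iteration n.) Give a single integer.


Step 0: Z
Step 1: CCX
Step 2: CCX  (unchanged — fixed point at step 1)

Answer: 1


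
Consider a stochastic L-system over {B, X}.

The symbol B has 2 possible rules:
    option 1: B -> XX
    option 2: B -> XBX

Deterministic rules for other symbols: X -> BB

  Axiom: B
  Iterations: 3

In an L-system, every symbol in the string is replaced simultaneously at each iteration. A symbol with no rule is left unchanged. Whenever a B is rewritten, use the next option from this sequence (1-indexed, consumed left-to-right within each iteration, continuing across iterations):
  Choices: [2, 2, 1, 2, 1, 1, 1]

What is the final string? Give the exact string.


Step 0: B
Step 1: XBX  (used choices [2])
Step 2: BBXBXBB  (used choices [2])
Step 3: XXXBXBBXXBBXXXX  (used choices [1, 2, 1, 1, 1])

Answer: XXXBXBBXXBBXXXX


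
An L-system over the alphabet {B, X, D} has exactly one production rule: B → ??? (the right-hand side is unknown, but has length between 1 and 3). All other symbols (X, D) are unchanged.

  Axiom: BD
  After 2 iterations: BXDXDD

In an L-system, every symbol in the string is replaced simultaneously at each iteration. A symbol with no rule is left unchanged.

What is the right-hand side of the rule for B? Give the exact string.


Trying B → BXD:
  Step 0: BD
  Step 1: BXDD
  Step 2: BXDXDD
Matches the given result.

Answer: BXD


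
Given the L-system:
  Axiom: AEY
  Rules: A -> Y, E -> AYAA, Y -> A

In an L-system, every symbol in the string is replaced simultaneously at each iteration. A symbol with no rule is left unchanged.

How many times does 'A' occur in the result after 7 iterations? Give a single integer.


Step 0: AEY  (1 'A')
Step 1: YAYAAA  (4 'A')
Step 2: AYAYYY  (2 'A')
Step 3: YAYAAA  (4 'A')
Step 4: AYAYYY  (2 'A')
Step 5: YAYAAA  (4 'A')
Step 6: AYAYYY  (2 'A')
Step 7: YAYAAA  (4 'A')

Answer: 4


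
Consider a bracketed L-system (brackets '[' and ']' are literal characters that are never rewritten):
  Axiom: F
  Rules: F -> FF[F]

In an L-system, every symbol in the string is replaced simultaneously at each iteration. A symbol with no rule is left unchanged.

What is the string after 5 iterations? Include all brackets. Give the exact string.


Step 0: F
Step 1: FF[F]
Step 2: FF[F]FF[F][FF[F]]
Step 3: FF[F]FF[F][FF[F]]FF[F]FF[F][FF[F]][FF[F]FF[F][FF[F]]]
Step 4: FF[F]FF[F][FF[F]]FF[F]FF[F][FF[F]][FF[F]FF[F][FF[F]]]FF[F]FF[F][FF[F]]FF[F]FF[F][FF[F]][FF[F]FF[F][FF[F]]][FF[F]FF[F][FF[F]]FF[F]FF[F][FF[F]][FF[F]FF[F][FF[F]]]]
Step 5: FF[F]FF[F][FF[F]]FF[F]FF[F][FF[F]][FF[F]FF[F][FF[F]]]FF[F]FF[F][FF[F]]FF[F]FF[F][FF[F]][FF[F]FF[F][FF[F]]][FF[F]FF[F][FF[F]]FF[F]FF[F][FF[F]][FF[F]FF[F][FF[F]]]]FF[F]FF[F][FF[F]]FF[F]FF[F][FF[F]][FF[F]FF[F][FF[F]]]FF[F]FF[F][FF[F]]FF[F]FF[F][FF[F]][FF[F]FF[F][FF[F]]][FF[F]FF[F][FF[F]]FF[F]FF[F][FF[F]][FF[F]FF[F][FF[F]]]][FF[F]FF[F][FF[F]]FF[F]FF[F][FF[F]][FF[F]FF[F][FF[F]]]FF[F]FF[F][FF[F]]FF[F]FF[F][FF[F]][FF[F]FF[F][FF[F]]][FF[F]FF[F][FF[F]]FF[F]FF[F][FF[F]][FF[F]FF[F][FF[F]]]]]

Answer: FF[F]FF[F][FF[F]]FF[F]FF[F][FF[F]][FF[F]FF[F][FF[F]]]FF[F]FF[F][FF[F]]FF[F]FF[F][FF[F]][FF[F]FF[F][FF[F]]][FF[F]FF[F][FF[F]]FF[F]FF[F][FF[F]][FF[F]FF[F][FF[F]]]]FF[F]FF[F][FF[F]]FF[F]FF[F][FF[F]][FF[F]FF[F][FF[F]]]FF[F]FF[F][FF[F]]FF[F]FF[F][FF[F]][FF[F]FF[F][FF[F]]][FF[F]FF[F][FF[F]]FF[F]FF[F][FF[F]][FF[F]FF[F][FF[F]]]][FF[F]FF[F][FF[F]]FF[F]FF[F][FF[F]][FF[F]FF[F][FF[F]]]FF[F]FF[F][FF[F]]FF[F]FF[F][FF[F]][FF[F]FF[F][FF[F]]][FF[F]FF[F][FF[F]]FF[F]FF[F][FF[F]][FF[F]FF[F][FF[F]]]]]
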